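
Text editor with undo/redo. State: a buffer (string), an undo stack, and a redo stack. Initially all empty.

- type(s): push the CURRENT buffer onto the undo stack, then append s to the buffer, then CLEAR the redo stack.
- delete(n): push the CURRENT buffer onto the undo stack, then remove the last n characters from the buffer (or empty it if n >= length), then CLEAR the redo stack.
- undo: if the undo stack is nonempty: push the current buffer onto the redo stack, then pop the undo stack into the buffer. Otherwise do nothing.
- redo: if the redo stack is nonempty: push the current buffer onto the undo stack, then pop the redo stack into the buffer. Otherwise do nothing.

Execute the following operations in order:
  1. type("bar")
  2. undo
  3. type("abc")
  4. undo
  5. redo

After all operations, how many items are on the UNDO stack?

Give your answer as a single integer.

After op 1 (type): buf='bar' undo_depth=1 redo_depth=0
After op 2 (undo): buf='(empty)' undo_depth=0 redo_depth=1
After op 3 (type): buf='abc' undo_depth=1 redo_depth=0
After op 4 (undo): buf='(empty)' undo_depth=0 redo_depth=1
After op 5 (redo): buf='abc' undo_depth=1 redo_depth=0

Answer: 1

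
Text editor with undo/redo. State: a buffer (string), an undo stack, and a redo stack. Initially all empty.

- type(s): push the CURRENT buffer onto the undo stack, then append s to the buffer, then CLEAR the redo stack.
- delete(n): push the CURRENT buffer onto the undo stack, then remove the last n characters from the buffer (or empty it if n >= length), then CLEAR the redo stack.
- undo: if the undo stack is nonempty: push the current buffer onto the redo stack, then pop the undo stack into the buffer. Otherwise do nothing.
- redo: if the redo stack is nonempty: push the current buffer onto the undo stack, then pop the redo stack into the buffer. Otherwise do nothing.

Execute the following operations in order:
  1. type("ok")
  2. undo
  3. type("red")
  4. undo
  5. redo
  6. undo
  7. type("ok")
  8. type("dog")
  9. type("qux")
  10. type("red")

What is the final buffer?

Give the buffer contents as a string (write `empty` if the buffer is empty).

After op 1 (type): buf='ok' undo_depth=1 redo_depth=0
After op 2 (undo): buf='(empty)' undo_depth=0 redo_depth=1
After op 3 (type): buf='red' undo_depth=1 redo_depth=0
After op 4 (undo): buf='(empty)' undo_depth=0 redo_depth=1
After op 5 (redo): buf='red' undo_depth=1 redo_depth=0
After op 6 (undo): buf='(empty)' undo_depth=0 redo_depth=1
After op 7 (type): buf='ok' undo_depth=1 redo_depth=0
After op 8 (type): buf='okdog' undo_depth=2 redo_depth=0
After op 9 (type): buf='okdogqux' undo_depth=3 redo_depth=0
After op 10 (type): buf='okdogquxred' undo_depth=4 redo_depth=0

Answer: okdogquxred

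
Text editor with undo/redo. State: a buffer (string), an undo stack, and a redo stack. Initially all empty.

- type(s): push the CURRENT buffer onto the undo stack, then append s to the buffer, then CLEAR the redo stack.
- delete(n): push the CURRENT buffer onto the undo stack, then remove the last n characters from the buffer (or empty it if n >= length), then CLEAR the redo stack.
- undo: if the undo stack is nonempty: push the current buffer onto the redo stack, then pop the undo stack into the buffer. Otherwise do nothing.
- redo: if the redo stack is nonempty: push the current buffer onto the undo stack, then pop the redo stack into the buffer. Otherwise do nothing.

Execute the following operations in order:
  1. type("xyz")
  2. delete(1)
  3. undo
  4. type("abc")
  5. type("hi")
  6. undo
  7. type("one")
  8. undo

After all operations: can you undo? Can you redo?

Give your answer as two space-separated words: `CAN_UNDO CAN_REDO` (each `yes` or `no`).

After op 1 (type): buf='xyz' undo_depth=1 redo_depth=0
After op 2 (delete): buf='xy' undo_depth=2 redo_depth=0
After op 3 (undo): buf='xyz' undo_depth=1 redo_depth=1
After op 4 (type): buf='xyzabc' undo_depth=2 redo_depth=0
After op 5 (type): buf='xyzabchi' undo_depth=3 redo_depth=0
After op 6 (undo): buf='xyzabc' undo_depth=2 redo_depth=1
After op 7 (type): buf='xyzabcone' undo_depth=3 redo_depth=0
After op 8 (undo): buf='xyzabc' undo_depth=2 redo_depth=1

Answer: yes yes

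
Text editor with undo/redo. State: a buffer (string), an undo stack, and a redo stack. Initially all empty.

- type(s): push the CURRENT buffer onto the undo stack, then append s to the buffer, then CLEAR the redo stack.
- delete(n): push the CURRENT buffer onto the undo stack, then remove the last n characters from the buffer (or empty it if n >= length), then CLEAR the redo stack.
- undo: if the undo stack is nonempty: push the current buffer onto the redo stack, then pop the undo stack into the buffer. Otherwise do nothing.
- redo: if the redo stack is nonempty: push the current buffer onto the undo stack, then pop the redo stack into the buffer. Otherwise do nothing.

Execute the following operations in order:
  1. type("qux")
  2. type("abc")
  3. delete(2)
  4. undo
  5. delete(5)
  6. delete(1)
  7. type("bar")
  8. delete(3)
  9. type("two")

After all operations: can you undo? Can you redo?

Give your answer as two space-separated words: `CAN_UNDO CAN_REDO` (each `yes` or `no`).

After op 1 (type): buf='qux' undo_depth=1 redo_depth=0
After op 2 (type): buf='quxabc' undo_depth=2 redo_depth=0
After op 3 (delete): buf='quxa' undo_depth=3 redo_depth=0
After op 4 (undo): buf='quxabc' undo_depth=2 redo_depth=1
After op 5 (delete): buf='q' undo_depth=3 redo_depth=0
After op 6 (delete): buf='(empty)' undo_depth=4 redo_depth=0
After op 7 (type): buf='bar' undo_depth=5 redo_depth=0
After op 8 (delete): buf='(empty)' undo_depth=6 redo_depth=0
After op 9 (type): buf='two' undo_depth=7 redo_depth=0

Answer: yes no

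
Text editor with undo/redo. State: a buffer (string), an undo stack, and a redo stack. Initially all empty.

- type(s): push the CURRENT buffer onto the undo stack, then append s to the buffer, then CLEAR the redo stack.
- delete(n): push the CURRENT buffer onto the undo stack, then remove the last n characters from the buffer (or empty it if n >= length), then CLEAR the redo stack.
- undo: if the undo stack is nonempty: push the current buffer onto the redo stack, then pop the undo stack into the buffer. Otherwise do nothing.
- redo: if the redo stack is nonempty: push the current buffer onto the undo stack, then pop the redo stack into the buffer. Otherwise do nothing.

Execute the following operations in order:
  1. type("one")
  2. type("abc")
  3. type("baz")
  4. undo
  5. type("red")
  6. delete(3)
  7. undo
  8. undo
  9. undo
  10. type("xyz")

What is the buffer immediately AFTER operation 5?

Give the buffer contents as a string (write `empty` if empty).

After op 1 (type): buf='one' undo_depth=1 redo_depth=0
After op 2 (type): buf='oneabc' undo_depth=2 redo_depth=0
After op 3 (type): buf='oneabcbaz' undo_depth=3 redo_depth=0
After op 4 (undo): buf='oneabc' undo_depth=2 redo_depth=1
After op 5 (type): buf='oneabcred' undo_depth=3 redo_depth=0

Answer: oneabcred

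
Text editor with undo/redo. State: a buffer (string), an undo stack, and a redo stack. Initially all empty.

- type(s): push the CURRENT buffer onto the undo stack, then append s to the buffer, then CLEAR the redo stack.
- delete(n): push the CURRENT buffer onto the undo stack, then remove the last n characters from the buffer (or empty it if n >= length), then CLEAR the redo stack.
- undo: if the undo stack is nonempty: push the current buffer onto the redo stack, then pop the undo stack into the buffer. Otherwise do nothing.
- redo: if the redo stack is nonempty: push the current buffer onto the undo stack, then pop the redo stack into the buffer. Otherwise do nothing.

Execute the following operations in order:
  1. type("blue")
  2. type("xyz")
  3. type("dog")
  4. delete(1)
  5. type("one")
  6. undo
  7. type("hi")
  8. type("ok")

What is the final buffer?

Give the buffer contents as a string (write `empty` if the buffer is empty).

Answer: bluexyzdohiok

Derivation:
After op 1 (type): buf='blue' undo_depth=1 redo_depth=0
After op 2 (type): buf='bluexyz' undo_depth=2 redo_depth=0
After op 3 (type): buf='bluexyzdog' undo_depth=3 redo_depth=0
After op 4 (delete): buf='bluexyzdo' undo_depth=4 redo_depth=0
After op 5 (type): buf='bluexyzdoone' undo_depth=5 redo_depth=0
After op 6 (undo): buf='bluexyzdo' undo_depth=4 redo_depth=1
After op 7 (type): buf='bluexyzdohi' undo_depth=5 redo_depth=0
After op 8 (type): buf='bluexyzdohiok' undo_depth=6 redo_depth=0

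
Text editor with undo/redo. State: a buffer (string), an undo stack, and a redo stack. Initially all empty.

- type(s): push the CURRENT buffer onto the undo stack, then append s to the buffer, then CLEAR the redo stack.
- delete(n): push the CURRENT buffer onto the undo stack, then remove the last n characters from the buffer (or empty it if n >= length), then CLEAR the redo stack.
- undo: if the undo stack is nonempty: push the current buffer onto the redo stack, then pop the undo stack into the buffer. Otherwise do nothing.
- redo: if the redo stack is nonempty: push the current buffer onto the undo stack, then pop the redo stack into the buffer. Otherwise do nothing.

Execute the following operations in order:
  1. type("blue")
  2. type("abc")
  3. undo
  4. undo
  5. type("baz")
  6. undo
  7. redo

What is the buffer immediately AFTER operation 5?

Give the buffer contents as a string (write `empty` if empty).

Answer: baz

Derivation:
After op 1 (type): buf='blue' undo_depth=1 redo_depth=0
After op 2 (type): buf='blueabc' undo_depth=2 redo_depth=0
After op 3 (undo): buf='blue' undo_depth=1 redo_depth=1
After op 4 (undo): buf='(empty)' undo_depth=0 redo_depth=2
After op 5 (type): buf='baz' undo_depth=1 redo_depth=0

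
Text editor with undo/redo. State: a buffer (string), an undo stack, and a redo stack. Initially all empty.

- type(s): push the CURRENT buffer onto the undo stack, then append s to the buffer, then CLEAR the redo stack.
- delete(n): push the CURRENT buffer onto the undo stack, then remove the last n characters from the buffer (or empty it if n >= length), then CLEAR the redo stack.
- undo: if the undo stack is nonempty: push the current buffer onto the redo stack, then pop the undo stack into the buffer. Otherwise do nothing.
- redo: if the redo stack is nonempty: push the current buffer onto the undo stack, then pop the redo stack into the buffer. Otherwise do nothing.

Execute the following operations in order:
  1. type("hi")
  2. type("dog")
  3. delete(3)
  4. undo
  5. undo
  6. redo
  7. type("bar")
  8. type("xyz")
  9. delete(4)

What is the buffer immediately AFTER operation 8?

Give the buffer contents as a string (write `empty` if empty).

Answer: hidogbarxyz

Derivation:
After op 1 (type): buf='hi' undo_depth=1 redo_depth=0
After op 2 (type): buf='hidog' undo_depth=2 redo_depth=0
After op 3 (delete): buf='hi' undo_depth=3 redo_depth=0
After op 4 (undo): buf='hidog' undo_depth=2 redo_depth=1
After op 5 (undo): buf='hi' undo_depth=1 redo_depth=2
After op 6 (redo): buf='hidog' undo_depth=2 redo_depth=1
After op 7 (type): buf='hidogbar' undo_depth=3 redo_depth=0
After op 8 (type): buf='hidogbarxyz' undo_depth=4 redo_depth=0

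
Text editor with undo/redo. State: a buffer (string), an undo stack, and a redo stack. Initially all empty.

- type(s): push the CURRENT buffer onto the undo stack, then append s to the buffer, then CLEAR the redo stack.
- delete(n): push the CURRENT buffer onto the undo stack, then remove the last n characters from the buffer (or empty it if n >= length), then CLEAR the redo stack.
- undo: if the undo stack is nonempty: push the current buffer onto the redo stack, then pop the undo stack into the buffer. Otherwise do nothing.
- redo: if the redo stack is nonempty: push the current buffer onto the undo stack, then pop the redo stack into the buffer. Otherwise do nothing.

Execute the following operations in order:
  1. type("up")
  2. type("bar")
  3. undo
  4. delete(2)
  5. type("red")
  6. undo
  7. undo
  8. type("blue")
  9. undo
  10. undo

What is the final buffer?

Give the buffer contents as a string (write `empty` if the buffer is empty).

Answer: empty

Derivation:
After op 1 (type): buf='up' undo_depth=1 redo_depth=0
After op 2 (type): buf='upbar' undo_depth=2 redo_depth=0
After op 3 (undo): buf='up' undo_depth=1 redo_depth=1
After op 4 (delete): buf='(empty)' undo_depth=2 redo_depth=0
After op 5 (type): buf='red' undo_depth=3 redo_depth=0
After op 6 (undo): buf='(empty)' undo_depth=2 redo_depth=1
After op 7 (undo): buf='up' undo_depth=1 redo_depth=2
After op 8 (type): buf='upblue' undo_depth=2 redo_depth=0
After op 9 (undo): buf='up' undo_depth=1 redo_depth=1
After op 10 (undo): buf='(empty)' undo_depth=0 redo_depth=2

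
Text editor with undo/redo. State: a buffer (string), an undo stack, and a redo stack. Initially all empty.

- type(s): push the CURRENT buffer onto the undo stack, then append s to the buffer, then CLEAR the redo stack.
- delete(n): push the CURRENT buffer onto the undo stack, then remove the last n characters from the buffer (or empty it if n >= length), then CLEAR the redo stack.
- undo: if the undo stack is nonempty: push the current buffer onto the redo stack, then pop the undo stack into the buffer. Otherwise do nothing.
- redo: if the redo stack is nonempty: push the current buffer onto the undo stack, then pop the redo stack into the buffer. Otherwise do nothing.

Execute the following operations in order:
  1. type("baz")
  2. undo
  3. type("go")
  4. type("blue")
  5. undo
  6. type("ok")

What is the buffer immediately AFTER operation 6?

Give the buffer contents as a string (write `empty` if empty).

Answer: gook

Derivation:
After op 1 (type): buf='baz' undo_depth=1 redo_depth=0
After op 2 (undo): buf='(empty)' undo_depth=0 redo_depth=1
After op 3 (type): buf='go' undo_depth=1 redo_depth=0
After op 4 (type): buf='goblue' undo_depth=2 redo_depth=0
After op 5 (undo): buf='go' undo_depth=1 redo_depth=1
After op 6 (type): buf='gook' undo_depth=2 redo_depth=0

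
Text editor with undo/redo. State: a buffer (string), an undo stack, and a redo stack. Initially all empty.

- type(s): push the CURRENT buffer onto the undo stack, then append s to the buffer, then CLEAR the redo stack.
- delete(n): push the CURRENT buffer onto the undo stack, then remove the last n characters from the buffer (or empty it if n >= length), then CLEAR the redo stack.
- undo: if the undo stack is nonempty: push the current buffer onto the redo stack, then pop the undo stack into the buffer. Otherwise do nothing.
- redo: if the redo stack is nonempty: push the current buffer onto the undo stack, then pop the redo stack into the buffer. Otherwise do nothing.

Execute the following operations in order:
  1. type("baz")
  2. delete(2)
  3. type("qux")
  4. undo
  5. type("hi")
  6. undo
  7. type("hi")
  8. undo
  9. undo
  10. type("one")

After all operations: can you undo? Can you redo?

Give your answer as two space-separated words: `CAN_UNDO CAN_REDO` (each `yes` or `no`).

Answer: yes no

Derivation:
After op 1 (type): buf='baz' undo_depth=1 redo_depth=0
After op 2 (delete): buf='b' undo_depth=2 redo_depth=0
After op 3 (type): buf='bqux' undo_depth=3 redo_depth=0
After op 4 (undo): buf='b' undo_depth=2 redo_depth=1
After op 5 (type): buf='bhi' undo_depth=3 redo_depth=0
After op 6 (undo): buf='b' undo_depth=2 redo_depth=1
After op 7 (type): buf='bhi' undo_depth=3 redo_depth=0
After op 8 (undo): buf='b' undo_depth=2 redo_depth=1
After op 9 (undo): buf='baz' undo_depth=1 redo_depth=2
After op 10 (type): buf='bazone' undo_depth=2 redo_depth=0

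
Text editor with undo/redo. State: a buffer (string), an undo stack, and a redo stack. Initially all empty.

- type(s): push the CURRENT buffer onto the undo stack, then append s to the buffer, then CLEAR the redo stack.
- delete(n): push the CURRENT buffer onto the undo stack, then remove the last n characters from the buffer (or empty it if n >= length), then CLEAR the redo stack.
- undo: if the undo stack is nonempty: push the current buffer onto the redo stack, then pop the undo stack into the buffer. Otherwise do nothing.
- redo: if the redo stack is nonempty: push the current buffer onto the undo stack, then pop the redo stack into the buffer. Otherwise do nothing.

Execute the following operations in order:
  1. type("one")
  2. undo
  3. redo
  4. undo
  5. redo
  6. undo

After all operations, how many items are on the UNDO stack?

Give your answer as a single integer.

Answer: 0

Derivation:
After op 1 (type): buf='one' undo_depth=1 redo_depth=0
After op 2 (undo): buf='(empty)' undo_depth=0 redo_depth=1
After op 3 (redo): buf='one' undo_depth=1 redo_depth=0
After op 4 (undo): buf='(empty)' undo_depth=0 redo_depth=1
After op 5 (redo): buf='one' undo_depth=1 redo_depth=0
After op 6 (undo): buf='(empty)' undo_depth=0 redo_depth=1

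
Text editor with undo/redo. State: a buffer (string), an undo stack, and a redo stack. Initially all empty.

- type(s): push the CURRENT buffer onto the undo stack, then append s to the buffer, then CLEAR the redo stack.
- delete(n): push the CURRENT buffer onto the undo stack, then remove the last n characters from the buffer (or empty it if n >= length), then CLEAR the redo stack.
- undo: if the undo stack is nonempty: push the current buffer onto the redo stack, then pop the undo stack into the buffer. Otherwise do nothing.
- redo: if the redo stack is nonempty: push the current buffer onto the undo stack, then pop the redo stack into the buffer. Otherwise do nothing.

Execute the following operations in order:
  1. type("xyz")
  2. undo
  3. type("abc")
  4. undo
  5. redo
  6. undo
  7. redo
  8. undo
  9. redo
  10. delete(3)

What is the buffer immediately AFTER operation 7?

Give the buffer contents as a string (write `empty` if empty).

After op 1 (type): buf='xyz' undo_depth=1 redo_depth=0
After op 2 (undo): buf='(empty)' undo_depth=0 redo_depth=1
After op 3 (type): buf='abc' undo_depth=1 redo_depth=0
After op 4 (undo): buf='(empty)' undo_depth=0 redo_depth=1
After op 5 (redo): buf='abc' undo_depth=1 redo_depth=0
After op 6 (undo): buf='(empty)' undo_depth=0 redo_depth=1
After op 7 (redo): buf='abc' undo_depth=1 redo_depth=0

Answer: abc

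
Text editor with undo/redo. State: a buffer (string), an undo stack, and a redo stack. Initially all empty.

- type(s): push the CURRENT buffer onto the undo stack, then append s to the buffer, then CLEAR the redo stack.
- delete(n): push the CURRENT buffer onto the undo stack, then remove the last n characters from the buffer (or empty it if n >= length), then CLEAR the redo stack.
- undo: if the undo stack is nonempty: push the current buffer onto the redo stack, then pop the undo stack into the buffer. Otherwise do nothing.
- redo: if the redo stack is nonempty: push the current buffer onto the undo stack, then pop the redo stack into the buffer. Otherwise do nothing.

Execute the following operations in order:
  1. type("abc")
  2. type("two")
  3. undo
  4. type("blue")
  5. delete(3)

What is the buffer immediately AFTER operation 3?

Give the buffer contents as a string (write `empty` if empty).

After op 1 (type): buf='abc' undo_depth=1 redo_depth=0
After op 2 (type): buf='abctwo' undo_depth=2 redo_depth=0
After op 3 (undo): buf='abc' undo_depth=1 redo_depth=1

Answer: abc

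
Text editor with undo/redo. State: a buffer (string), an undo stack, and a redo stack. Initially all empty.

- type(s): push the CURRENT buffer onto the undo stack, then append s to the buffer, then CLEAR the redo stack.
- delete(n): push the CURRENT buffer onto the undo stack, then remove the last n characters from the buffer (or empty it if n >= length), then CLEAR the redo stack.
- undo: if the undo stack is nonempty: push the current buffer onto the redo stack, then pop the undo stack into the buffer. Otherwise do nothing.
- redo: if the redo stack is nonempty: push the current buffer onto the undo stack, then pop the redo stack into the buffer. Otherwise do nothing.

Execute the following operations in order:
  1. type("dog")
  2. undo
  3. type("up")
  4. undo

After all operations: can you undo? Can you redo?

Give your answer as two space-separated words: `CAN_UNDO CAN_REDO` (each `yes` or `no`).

After op 1 (type): buf='dog' undo_depth=1 redo_depth=0
After op 2 (undo): buf='(empty)' undo_depth=0 redo_depth=1
After op 3 (type): buf='up' undo_depth=1 redo_depth=0
After op 4 (undo): buf='(empty)' undo_depth=0 redo_depth=1

Answer: no yes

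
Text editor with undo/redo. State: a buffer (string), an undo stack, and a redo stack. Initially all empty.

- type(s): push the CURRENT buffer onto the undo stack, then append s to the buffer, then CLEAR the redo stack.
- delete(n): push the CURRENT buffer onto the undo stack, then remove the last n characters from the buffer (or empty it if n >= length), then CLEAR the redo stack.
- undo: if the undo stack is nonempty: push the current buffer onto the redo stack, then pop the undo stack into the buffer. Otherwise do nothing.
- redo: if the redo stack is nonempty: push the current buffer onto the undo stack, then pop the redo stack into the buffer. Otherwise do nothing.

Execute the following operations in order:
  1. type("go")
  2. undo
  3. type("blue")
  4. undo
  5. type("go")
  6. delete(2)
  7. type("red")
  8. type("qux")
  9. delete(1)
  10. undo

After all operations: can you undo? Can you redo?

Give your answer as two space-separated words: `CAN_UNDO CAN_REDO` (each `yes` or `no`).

Answer: yes yes

Derivation:
After op 1 (type): buf='go' undo_depth=1 redo_depth=0
After op 2 (undo): buf='(empty)' undo_depth=0 redo_depth=1
After op 3 (type): buf='blue' undo_depth=1 redo_depth=0
After op 4 (undo): buf='(empty)' undo_depth=0 redo_depth=1
After op 5 (type): buf='go' undo_depth=1 redo_depth=0
After op 6 (delete): buf='(empty)' undo_depth=2 redo_depth=0
After op 7 (type): buf='red' undo_depth=3 redo_depth=0
After op 8 (type): buf='redqux' undo_depth=4 redo_depth=0
After op 9 (delete): buf='redqu' undo_depth=5 redo_depth=0
After op 10 (undo): buf='redqux' undo_depth=4 redo_depth=1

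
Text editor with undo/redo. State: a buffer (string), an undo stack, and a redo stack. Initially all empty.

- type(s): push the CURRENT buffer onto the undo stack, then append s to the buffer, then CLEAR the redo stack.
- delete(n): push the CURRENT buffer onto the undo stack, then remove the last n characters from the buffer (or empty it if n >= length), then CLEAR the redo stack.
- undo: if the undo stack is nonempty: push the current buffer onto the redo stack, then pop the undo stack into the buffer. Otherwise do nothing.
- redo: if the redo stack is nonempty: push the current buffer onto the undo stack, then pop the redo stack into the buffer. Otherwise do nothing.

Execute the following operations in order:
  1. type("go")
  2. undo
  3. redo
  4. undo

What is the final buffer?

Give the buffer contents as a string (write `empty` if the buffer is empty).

Answer: empty

Derivation:
After op 1 (type): buf='go' undo_depth=1 redo_depth=0
After op 2 (undo): buf='(empty)' undo_depth=0 redo_depth=1
After op 3 (redo): buf='go' undo_depth=1 redo_depth=0
After op 4 (undo): buf='(empty)' undo_depth=0 redo_depth=1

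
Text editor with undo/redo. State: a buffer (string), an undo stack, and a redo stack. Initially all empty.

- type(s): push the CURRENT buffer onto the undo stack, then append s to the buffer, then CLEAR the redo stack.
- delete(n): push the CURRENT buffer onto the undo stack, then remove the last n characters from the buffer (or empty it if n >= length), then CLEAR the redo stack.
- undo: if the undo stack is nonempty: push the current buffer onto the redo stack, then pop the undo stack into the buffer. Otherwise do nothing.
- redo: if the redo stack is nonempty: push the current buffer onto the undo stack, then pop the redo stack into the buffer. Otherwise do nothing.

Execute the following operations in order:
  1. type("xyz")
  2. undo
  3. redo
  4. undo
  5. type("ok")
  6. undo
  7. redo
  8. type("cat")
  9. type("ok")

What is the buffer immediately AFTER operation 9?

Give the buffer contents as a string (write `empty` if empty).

Answer: okcatok

Derivation:
After op 1 (type): buf='xyz' undo_depth=1 redo_depth=0
After op 2 (undo): buf='(empty)' undo_depth=0 redo_depth=1
After op 3 (redo): buf='xyz' undo_depth=1 redo_depth=0
After op 4 (undo): buf='(empty)' undo_depth=0 redo_depth=1
After op 5 (type): buf='ok' undo_depth=1 redo_depth=0
After op 6 (undo): buf='(empty)' undo_depth=0 redo_depth=1
After op 7 (redo): buf='ok' undo_depth=1 redo_depth=0
After op 8 (type): buf='okcat' undo_depth=2 redo_depth=0
After op 9 (type): buf='okcatok' undo_depth=3 redo_depth=0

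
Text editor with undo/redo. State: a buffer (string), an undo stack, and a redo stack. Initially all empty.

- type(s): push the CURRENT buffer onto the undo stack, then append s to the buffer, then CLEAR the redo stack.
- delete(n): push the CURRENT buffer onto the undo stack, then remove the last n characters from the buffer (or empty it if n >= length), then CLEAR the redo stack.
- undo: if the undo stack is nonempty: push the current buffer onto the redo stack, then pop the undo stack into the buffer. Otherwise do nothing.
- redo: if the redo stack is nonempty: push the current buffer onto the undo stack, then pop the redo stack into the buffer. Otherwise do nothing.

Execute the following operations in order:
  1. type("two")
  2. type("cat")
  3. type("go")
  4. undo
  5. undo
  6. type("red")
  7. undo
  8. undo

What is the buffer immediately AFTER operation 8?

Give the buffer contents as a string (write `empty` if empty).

Answer: empty

Derivation:
After op 1 (type): buf='two' undo_depth=1 redo_depth=0
After op 2 (type): buf='twocat' undo_depth=2 redo_depth=0
After op 3 (type): buf='twocatgo' undo_depth=3 redo_depth=0
After op 4 (undo): buf='twocat' undo_depth=2 redo_depth=1
After op 5 (undo): buf='two' undo_depth=1 redo_depth=2
After op 6 (type): buf='twored' undo_depth=2 redo_depth=0
After op 7 (undo): buf='two' undo_depth=1 redo_depth=1
After op 8 (undo): buf='(empty)' undo_depth=0 redo_depth=2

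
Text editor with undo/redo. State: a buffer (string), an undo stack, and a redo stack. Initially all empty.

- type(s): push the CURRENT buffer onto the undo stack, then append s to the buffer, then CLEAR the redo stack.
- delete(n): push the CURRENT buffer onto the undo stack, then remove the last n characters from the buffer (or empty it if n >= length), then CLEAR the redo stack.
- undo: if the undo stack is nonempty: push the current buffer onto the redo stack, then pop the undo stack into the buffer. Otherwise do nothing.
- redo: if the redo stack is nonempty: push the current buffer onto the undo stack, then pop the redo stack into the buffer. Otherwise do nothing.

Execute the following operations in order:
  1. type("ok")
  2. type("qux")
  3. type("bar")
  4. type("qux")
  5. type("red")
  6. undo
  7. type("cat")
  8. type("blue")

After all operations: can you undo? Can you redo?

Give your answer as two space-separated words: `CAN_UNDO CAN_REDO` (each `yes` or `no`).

Answer: yes no

Derivation:
After op 1 (type): buf='ok' undo_depth=1 redo_depth=0
After op 2 (type): buf='okqux' undo_depth=2 redo_depth=0
After op 3 (type): buf='okquxbar' undo_depth=3 redo_depth=0
After op 4 (type): buf='okquxbarqux' undo_depth=4 redo_depth=0
After op 5 (type): buf='okquxbarquxred' undo_depth=5 redo_depth=0
After op 6 (undo): buf='okquxbarqux' undo_depth=4 redo_depth=1
After op 7 (type): buf='okquxbarquxcat' undo_depth=5 redo_depth=0
After op 8 (type): buf='okquxbarquxcatblue' undo_depth=6 redo_depth=0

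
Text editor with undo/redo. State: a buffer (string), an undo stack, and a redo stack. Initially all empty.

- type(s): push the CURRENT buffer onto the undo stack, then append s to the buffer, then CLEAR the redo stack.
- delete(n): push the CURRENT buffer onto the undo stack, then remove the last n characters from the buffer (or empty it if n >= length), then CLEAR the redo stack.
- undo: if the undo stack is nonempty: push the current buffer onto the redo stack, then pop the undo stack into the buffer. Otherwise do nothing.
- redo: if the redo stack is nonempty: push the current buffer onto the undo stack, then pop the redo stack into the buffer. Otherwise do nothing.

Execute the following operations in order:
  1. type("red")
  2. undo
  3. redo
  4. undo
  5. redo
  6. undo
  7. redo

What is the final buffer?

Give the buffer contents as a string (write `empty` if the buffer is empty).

Answer: red

Derivation:
After op 1 (type): buf='red' undo_depth=1 redo_depth=0
After op 2 (undo): buf='(empty)' undo_depth=0 redo_depth=1
After op 3 (redo): buf='red' undo_depth=1 redo_depth=0
After op 4 (undo): buf='(empty)' undo_depth=0 redo_depth=1
After op 5 (redo): buf='red' undo_depth=1 redo_depth=0
After op 6 (undo): buf='(empty)' undo_depth=0 redo_depth=1
After op 7 (redo): buf='red' undo_depth=1 redo_depth=0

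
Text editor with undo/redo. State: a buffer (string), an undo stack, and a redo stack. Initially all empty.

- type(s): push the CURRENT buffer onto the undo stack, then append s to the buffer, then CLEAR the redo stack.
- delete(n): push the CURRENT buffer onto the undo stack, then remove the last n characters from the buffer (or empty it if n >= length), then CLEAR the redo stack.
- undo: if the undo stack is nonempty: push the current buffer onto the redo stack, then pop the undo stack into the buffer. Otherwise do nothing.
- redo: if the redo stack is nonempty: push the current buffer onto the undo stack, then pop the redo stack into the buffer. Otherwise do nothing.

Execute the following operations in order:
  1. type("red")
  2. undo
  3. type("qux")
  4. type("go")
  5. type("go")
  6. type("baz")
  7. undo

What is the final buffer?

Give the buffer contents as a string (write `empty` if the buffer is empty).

After op 1 (type): buf='red' undo_depth=1 redo_depth=0
After op 2 (undo): buf='(empty)' undo_depth=0 redo_depth=1
After op 3 (type): buf='qux' undo_depth=1 redo_depth=0
After op 4 (type): buf='quxgo' undo_depth=2 redo_depth=0
After op 5 (type): buf='quxgogo' undo_depth=3 redo_depth=0
After op 6 (type): buf='quxgogobaz' undo_depth=4 redo_depth=0
After op 7 (undo): buf='quxgogo' undo_depth=3 redo_depth=1

Answer: quxgogo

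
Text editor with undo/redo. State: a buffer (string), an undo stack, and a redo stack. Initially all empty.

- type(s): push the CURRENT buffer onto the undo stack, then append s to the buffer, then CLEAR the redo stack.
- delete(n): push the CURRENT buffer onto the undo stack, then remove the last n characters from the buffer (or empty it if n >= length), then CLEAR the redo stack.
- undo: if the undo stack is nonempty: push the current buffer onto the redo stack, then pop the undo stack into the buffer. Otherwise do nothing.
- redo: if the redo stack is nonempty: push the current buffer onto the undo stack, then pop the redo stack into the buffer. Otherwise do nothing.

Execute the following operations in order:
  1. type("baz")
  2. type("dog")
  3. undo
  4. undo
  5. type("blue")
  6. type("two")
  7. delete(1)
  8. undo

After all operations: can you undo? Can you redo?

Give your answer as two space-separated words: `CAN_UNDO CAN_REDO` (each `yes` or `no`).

Answer: yes yes

Derivation:
After op 1 (type): buf='baz' undo_depth=1 redo_depth=0
After op 2 (type): buf='bazdog' undo_depth=2 redo_depth=0
After op 3 (undo): buf='baz' undo_depth=1 redo_depth=1
After op 4 (undo): buf='(empty)' undo_depth=0 redo_depth=2
After op 5 (type): buf='blue' undo_depth=1 redo_depth=0
After op 6 (type): buf='bluetwo' undo_depth=2 redo_depth=0
After op 7 (delete): buf='bluetw' undo_depth=3 redo_depth=0
After op 8 (undo): buf='bluetwo' undo_depth=2 redo_depth=1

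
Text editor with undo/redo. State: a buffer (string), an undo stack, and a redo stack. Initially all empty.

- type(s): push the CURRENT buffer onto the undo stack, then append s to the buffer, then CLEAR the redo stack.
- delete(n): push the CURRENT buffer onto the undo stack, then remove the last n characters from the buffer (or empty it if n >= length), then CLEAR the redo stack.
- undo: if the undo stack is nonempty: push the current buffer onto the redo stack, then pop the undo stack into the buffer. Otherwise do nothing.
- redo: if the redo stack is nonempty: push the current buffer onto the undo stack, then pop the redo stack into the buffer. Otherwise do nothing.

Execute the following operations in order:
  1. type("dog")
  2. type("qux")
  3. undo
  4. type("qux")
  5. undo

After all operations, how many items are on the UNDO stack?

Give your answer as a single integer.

After op 1 (type): buf='dog' undo_depth=1 redo_depth=0
After op 2 (type): buf='dogqux' undo_depth=2 redo_depth=0
After op 3 (undo): buf='dog' undo_depth=1 redo_depth=1
After op 4 (type): buf='dogqux' undo_depth=2 redo_depth=0
After op 5 (undo): buf='dog' undo_depth=1 redo_depth=1

Answer: 1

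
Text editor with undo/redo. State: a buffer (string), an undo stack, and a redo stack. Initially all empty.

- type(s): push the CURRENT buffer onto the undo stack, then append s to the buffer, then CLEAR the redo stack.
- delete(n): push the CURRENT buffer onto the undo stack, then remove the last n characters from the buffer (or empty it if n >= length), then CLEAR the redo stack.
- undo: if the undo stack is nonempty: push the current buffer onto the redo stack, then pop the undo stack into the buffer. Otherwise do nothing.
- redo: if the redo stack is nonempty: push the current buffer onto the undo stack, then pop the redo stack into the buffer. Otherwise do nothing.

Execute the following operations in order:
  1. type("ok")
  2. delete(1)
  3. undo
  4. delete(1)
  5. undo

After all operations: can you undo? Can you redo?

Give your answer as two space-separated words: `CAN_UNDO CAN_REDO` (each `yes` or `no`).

After op 1 (type): buf='ok' undo_depth=1 redo_depth=0
After op 2 (delete): buf='o' undo_depth=2 redo_depth=0
After op 3 (undo): buf='ok' undo_depth=1 redo_depth=1
After op 4 (delete): buf='o' undo_depth=2 redo_depth=0
After op 5 (undo): buf='ok' undo_depth=1 redo_depth=1

Answer: yes yes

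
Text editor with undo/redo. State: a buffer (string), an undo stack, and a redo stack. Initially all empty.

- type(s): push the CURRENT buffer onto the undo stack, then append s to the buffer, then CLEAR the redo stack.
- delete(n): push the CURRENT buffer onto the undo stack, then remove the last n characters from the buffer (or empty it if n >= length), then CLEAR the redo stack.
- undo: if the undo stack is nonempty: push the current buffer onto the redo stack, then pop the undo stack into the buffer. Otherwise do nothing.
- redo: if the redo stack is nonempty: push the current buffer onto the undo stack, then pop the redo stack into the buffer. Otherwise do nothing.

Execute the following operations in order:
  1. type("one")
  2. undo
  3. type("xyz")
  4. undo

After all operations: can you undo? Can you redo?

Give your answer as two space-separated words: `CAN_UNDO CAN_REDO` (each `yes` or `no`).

Answer: no yes

Derivation:
After op 1 (type): buf='one' undo_depth=1 redo_depth=0
After op 2 (undo): buf='(empty)' undo_depth=0 redo_depth=1
After op 3 (type): buf='xyz' undo_depth=1 redo_depth=0
After op 4 (undo): buf='(empty)' undo_depth=0 redo_depth=1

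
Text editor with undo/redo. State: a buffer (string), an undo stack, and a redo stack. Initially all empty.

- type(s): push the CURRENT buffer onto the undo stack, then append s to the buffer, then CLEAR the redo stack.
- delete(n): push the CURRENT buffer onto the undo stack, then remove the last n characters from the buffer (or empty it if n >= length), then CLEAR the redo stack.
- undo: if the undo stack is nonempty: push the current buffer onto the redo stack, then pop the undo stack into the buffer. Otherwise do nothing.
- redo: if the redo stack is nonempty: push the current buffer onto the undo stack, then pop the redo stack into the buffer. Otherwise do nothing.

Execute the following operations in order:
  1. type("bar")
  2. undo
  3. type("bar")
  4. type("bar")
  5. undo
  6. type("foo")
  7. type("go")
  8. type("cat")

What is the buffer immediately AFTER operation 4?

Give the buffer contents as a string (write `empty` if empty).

After op 1 (type): buf='bar' undo_depth=1 redo_depth=0
After op 2 (undo): buf='(empty)' undo_depth=0 redo_depth=1
After op 3 (type): buf='bar' undo_depth=1 redo_depth=0
After op 4 (type): buf='barbar' undo_depth=2 redo_depth=0

Answer: barbar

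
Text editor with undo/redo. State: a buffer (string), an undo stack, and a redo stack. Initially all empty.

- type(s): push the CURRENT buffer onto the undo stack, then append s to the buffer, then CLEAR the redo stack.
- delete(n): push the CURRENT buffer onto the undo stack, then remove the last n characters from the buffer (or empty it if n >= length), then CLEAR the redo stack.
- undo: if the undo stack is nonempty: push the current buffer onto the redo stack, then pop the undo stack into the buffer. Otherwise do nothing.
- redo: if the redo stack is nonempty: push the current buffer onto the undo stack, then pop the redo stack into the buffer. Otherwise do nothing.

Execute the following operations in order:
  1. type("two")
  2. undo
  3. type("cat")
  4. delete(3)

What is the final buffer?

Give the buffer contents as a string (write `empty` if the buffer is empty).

Answer: empty

Derivation:
After op 1 (type): buf='two' undo_depth=1 redo_depth=0
After op 2 (undo): buf='(empty)' undo_depth=0 redo_depth=1
After op 3 (type): buf='cat' undo_depth=1 redo_depth=0
After op 4 (delete): buf='(empty)' undo_depth=2 redo_depth=0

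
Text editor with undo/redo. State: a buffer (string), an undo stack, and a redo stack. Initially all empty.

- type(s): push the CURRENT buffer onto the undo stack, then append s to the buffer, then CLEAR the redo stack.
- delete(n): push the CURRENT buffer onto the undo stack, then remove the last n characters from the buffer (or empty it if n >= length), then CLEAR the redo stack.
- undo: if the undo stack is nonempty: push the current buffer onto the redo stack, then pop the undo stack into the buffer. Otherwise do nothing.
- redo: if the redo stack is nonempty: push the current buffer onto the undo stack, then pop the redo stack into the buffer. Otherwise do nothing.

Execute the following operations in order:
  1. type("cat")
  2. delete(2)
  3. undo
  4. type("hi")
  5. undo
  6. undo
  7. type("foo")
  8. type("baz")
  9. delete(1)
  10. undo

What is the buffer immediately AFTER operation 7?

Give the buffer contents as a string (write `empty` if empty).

Answer: foo

Derivation:
After op 1 (type): buf='cat' undo_depth=1 redo_depth=0
After op 2 (delete): buf='c' undo_depth=2 redo_depth=0
After op 3 (undo): buf='cat' undo_depth=1 redo_depth=1
After op 4 (type): buf='cathi' undo_depth=2 redo_depth=0
After op 5 (undo): buf='cat' undo_depth=1 redo_depth=1
After op 6 (undo): buf='(empty)' undo_depth=0 redo_depth=2
After op 7 (type): buf='foo' undo_depth=1 redo_depth=0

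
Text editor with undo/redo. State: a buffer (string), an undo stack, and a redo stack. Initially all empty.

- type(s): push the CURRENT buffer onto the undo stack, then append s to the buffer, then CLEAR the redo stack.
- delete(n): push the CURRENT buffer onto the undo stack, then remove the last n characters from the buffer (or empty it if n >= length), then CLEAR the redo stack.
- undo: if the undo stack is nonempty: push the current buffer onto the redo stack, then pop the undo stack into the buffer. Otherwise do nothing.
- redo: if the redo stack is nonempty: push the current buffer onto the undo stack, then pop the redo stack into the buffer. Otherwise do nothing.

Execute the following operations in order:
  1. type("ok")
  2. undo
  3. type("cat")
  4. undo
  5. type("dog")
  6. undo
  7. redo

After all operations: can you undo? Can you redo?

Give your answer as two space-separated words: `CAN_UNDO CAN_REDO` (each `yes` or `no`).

After op 1 (type): buf='ok' undo_depth=1 redo_depth=0
After op 2 (undo): buf='(empty)' undo_depth=0 redo_depth=1
After op 3 (type): buf='cat' undo_depth=1 redo_depth=0
After op 4 (undo): buf='(empty)' undo_depth=0 redo_depth=1
After op 5 (type): buf='dog' undo_depth=1 redo_depth=0
After op 6 (undo): buf='(empty)' undo_depth=0 redo_depth=1
After op 7 (redo): buf='dog' undo_depth=1 redo_depth=0

Answer: yes no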